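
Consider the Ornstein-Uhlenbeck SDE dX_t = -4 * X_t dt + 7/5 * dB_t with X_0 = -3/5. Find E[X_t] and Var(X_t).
E[X_t] = -3*exp(-4*t)/5; Var(X_t) = 49/200 - 49*exp(-8*t)/200

The OU SDE dX = -theta X dt + sigma dB admits the integrating factor exp(theta t): d(exp(theta t) X_t) = sigma exp(theta t) dB_t. Integrating from 0 to t:
  X_t = x_0 * exp(-theta t) + sigma * int_0^t exp(-theta (t-s)) dB_s.
The Itô integral has mean 0 and (by the Itô isometry) variance sigma^2 * int_0^t exp(-2 theta (t - s)) ds = sigma^2 * (1 - exp(-2 theta t)) / (2 theta).
With theta = 4, sigma = 7/5, x_0 = -3/5:
  E[X_t] = -3/5 * exp(-4 t) = -3*exp(-4*t)/5
  Var(X_t) = (7/5)^2 * (1 - exp(-2*4 t)) / (2 * 4) = 49/200 - 49*exp(-8*t)/200.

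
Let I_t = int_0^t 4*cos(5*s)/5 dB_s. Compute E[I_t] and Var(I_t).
E[I_t] = 0; Var(I_t) = 8*t/25 + 4*sin(10*t)/125

The Itô integral of a deterministic integrand f(s) has mean 0 because each increment f(s) * (B_{s+ds} - B_s) has mean 0. By the Itô isometry:
  Var( int_0^t f(s) dB_s ) = E[ (int_0^t f(s) dB_s)^2 ] = int_0^t f(s)^2 ds.
Here f(s) = 4*cos(5*s)/5, so f(s)^2 = 16*cos(5*s)^2/25. Integrate:
  int_0^t (16*cos(5*s)^2/25) ds = 8*t/25 + 4*sin(10*t)/125.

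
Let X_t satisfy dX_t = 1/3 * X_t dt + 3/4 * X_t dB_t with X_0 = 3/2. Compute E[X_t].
E[X_t] = 3*exp(t/3)/2

For GBM dX = mu X dt + sigma X dB with X_0 = x_0, apply Itô to Y = log X: dY = (mu - sigma^2/2) dt + sigma dB, so Y_t = log(x_0) + (mu - sigma^2/2) t + sigma B_t and hence X_t = x_0 * exp((mu - sigma^2/2) t + sigma B_t).
With mu = 1/3, sigma = 3/4, x_0 = 3/2, this gives:
  X_t = 3/2 * exp((5/96) * t + (3/4) * B_t).
Since sigma*B_t ~ Normal(0, sigma^2 t), E[exp(sigma*B_t)] = exp(sigma^2 t / 2); so E[X_t] = x_0 * exp((mu - sigma^2/2) t) * exp(sigma^2 t / 2) = x_0 * exp(mu t) = 3*exp(t/3)/2.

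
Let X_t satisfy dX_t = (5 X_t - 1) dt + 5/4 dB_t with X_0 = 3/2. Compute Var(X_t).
Var(X_t) = 5*exp(10*t)/32 - 5/32

The variance V(t) = Var(X_t) satisfies V'(t) = 2 a V(t) + c^2 with V(0) = 0 (drift coefficient is linear in X, diffusion is constant). With a = 5, c = 5/4, the solution is
  V(t) = (c^2 / (2 a)) * (exp(2 a t) - 1)
       = ((5/4)^2 / (2*5)) * (exp(10 t) - 1)
       = 5*exp(10*t)/32 - 5/32.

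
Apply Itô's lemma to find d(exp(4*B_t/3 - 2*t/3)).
d(exp(4*B_t/3 - 2*t/3)) = (2*exp(4*B_t/3 - 2*t/3)/9) dt + (4*exp(4*B_t/3 - 2*t/3)/3) dB_t

Itô's formula for f(t, x): d f(t, B_t) = (f_t + (1/2) f_xx) dt + f_x dB_t. Compute partials of f(t, x) = exp(-2*t/3 + 4*x/3):
  f_t(t,x)  = -2*exp(-2*t/3 + 4*x/3)/3
  f_x(t,x)  = 4*exp(-2*t/3 + 4*x/3)/3
  f_xx(t,x) = 16*exp(-2*t/3 + 4*x/3)/9
Assemble drift = f_t + (1/2) f_xx = 2*exp(-2*t/3 + 4*x/3)/9 and diffusion = f_x = 4*exp(-2*t/3 + 4*x/3)/3. Substituting x = B_t:
  d(exp(4*B_t/3 - 2*t/3)) = (2*exp(4*B_t/3 - 2*t/3)/9) dt + (4*exp(4*B_t/3 - 2*t/3)/3) dB_t.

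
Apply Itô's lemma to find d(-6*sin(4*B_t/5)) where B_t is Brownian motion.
d(-6*sin(4*B_t/5)) = (48*sin(4*B_t/5)/25) dt + (-24*cos(4*B_t/5)/5) dB_t

Itô's formula for f(B_t) gives d f(B_t) = f'(B_t) dB_t + (1/2) f''(B_t) dt. Compute derivatives of f(x) = -6*sin(4*x/5):
  f'(x)  = -24*cos(4*x/5)/5
  f''(x) = 96*sin(4*x/5)/25
Substitute x = B_t and multiply the f'' term by 1/2:
  drift     = (1/2) * (96*sin(4*x/5)/25) evaluated at B_t = 48*sin(4*B_t/5)/25
  diffusion = (-24*cos(4*x/5)/5) evaluated at B_t = -24*cos(4*B_t/5)/5
Therefore d(-6*sin(4*B_t/5)) = (48*sin(4*B_t/5)/25) dt + (-24*cos(4*B_t/5)/5) dB_t.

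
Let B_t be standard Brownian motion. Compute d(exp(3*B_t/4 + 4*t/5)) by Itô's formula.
d(exp(3*B_t/4 + 4*t/5)) = (173*exp(3*B_t/4 + 4*t/5)/160) dt + (3*exp(3*B_t/4 + 4*t/5)/4) dB_t

Itô's formula for f(t, x): d f(t, B_t) = (f_t + (1/2) f_xx) dt + f_x dB_t. Compute partials of f(t, x) = exp(4*t/5 + 3*x/4):
  f_t(t,x)  = 4*exp(4*t/5 + 3*x/4)/5
  f_x(t,x)  = 3*exp(4*t/5 + 3*x/4)/4
  f_xx(t,x) = 9*exp(4*t/5 + 3*x/4)/16
Assemble drift = f_t + (1/2) f_xx = 173*exp(4*t/5 + 3*x/4)/160 and diffusion = f_x = 3*exp(4*t/5 + 3*x/4)/4. Substituting x = B_t:
  d(exp(3*B_t/4 + 4*t/5)) = (173*exp(3*B_t/4 + 4*t/5)/160) dt + (3*exp(3*B_t/4 + 4*t/5)/4) dB_t.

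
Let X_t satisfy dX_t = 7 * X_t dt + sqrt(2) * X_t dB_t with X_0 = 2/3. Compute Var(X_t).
Var(X_t) = 4*(exp(2*t) - 1)*exp(14*t)/9

For GBM dX = mu X dt + sigma X dB with X_0 = x_0, apply Itô to Y = log X: dY = (mu - sigma^2/2) dt + sigma dB, so Y_t = log(x_0) + (mu - sigma^2/2) t + sigma B_t and hence X_t = x_0 * exp((mu - sigma^2/2) t + sigma B_t).
With mu = 7, sigma = sqrt(2), x_0 = 2/3, this gives:
  X_t = 2/3 * exp((6) * t + (sqrt(2)) * B_t).
Since sigma*B_t ~ Normal(0, sigma^2 t), E[exp(sigma*B_t)] = exp(sigma^2 t / 2); so E[X_t] = x_0 * exp((mu - sigma^2/2) t) * exp(sigma^2 t / 2) = x_0 * exp(mu t) = 2*exp(7*t)/3.
Var(X_t) = E[X_t^2] - (E[X_t])^2 = x_0^2 * exp(2 mu t) * (exp(sigma^2 t) - 1) = 4*(exp(2*t) - 1)*exp(14*t)/9.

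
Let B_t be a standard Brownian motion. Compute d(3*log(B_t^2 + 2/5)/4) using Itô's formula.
d(3*log(B_t^2 + 2/5)/4) = (15*(2 - 5*B_t^2)/(4*(5*B_t^2 + 2)^2)) dt + (15*B_t/(2*(5*B_t^2 + 2))) dB_t

Itô's formula for f(B_t) gives d f(B_t) = f'(B_t) dB_t + (1/2) f''(B_t) dt. Compute derivatives of f(x) = 3*log(x^2 + 2/5)/4:
  f'(x)  = 15*x/(2*(5*x^2 + 2))
  f''(x) = 15*(2 - 5*x^2)/(2*(5*x^2 + 2)^2)
Substitute x = B_t and multiply the f'' term by 1/2:
  drift     = (1/2) * (15*(2 - 5*x^2)/(2*(5*x^2 + 2)^2)) evaluated at B_t = 15*(2 - 5*B_t^2)/(4*(5*B_t^2 + 2)^2)
  diffusion = (15*x/(2*(5*x^2 + 2))) evaluated at B_t = 15*B_t/(2*(5*B_t^2 + 2))
Therefore d(3*log(B_t^2 + 2/5)/4) = (15*(2 - 5*B_t^2)/(4*(5*B_t^2 + 2)^2)) dt + (15*B_t/(2*(5*B_t^2 + 2))) dB_t.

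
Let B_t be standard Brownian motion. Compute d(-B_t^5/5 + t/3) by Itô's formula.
d(-B_t^5/5 + t/3) = (1/3 - 2*B_t^3) dt + (-B_t^4) dB_t

Itô's formula for f(t, x): d f(t, B_t) = (f_t + (1/2) f_xx) dt + f_x dB_t. Compute partials of f(t, x) = t/3 - x^5/5:
  f_t(t,x)  = 1/3
  f_x(t,x)  = -x^4
  f_xx(t,x) = -4*x^3
Assemble drift = f_t + (1/2) f_xx = 1/3 - 2*x^3 and diffusion = f_x = -x^4. Substituting x = B_t:
  d(-B_t^5/5 + t/3) = (1/3 - 2*B_t^3) dt + (-B_t^4) dB_t.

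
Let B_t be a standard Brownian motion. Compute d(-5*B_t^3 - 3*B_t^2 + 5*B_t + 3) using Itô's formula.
d(-5*B_t^3 - 3*B_t^2 + 5*B_t + 3) = (-15*B_t - 3) dt + (-15*B_t^2 - 6*B_t + 5) dB_t

Itô's formula for f(B_t) gives d f(B_t) = f'(B_t) dB_t + (1/2) f''(B_t) dt. Compute derivatives of f(x) = -5*x^3 - 3*x^2 + 5*x + 3:
  f'(x)  = -15*x^2 - 6*x + 5
  f''(x) = -30*x - 6
Substitute x = B_t and multiply the f'' term by 1/2:
  drift     = (1/2) * (-30*x - 6) evaluated at B_t = -15*B_t - 3
  diffusion = (-15*x^2 - 6*x + 5) evaluated at B_t = -15*B_t^2 - 6*B_t + 5
Therefore d(-5*B_t^3 - 3*B_t^2 + 5*B_t + 3) = (-15*B_t - 3) dt + (-15*B_t^2 - 6*B_t + 5) dB_t.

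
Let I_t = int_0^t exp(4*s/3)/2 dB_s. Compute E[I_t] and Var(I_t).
E[I_t] = 0; Var(I_t) = 3*exp(8*t/3)/32 - 3/32

The Itô integral of a deterministic integrand f(s) has mean 0 because each increment f(s) * (B_{s+ds} - B_s) has mean 0. By the Itô isometry:
  Var( int_0^t f(s) dB_s ) = E[ (int_0^t f(s) dB_s)^2 ] = int_0^t f(s)^2 ds.
Here f(s) = exp(4*s/3)/2, so f(s)^2 = exp(8*s/3)/4. Integrate:
  int_0^t (exp(8*s/3)/4) ds = 3*exp(8*t/3)/32 - 3/32.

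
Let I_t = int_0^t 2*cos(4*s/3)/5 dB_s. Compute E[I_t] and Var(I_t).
E[I_t] = 0; Var(I_t) = 2*t/25 + 3*sin(4*t/3)*cos(4*t/3)/50

The Itô integral of a deterministic integrand f(s) has mean 0 because each increment f(s) * (B_{s+ds} - B_s) has mean 0. By the Itô isometry:
  Var( int_0^t f(s) dB_s ) = E[ (int_0^t f(s) dB_s)^2 ] = int_0^t f(s)^2 ds.
Here f(s) = 2*cos(4*s/3)/5, so f(s)^2 = 4*cos(4*s/3)^2/25. Integrate:
  int_0^t (4*cos(4*s/3)^2/25) ds = 2*t/25 + 3*sin(4*t/3)*cos(4*t/3)/50.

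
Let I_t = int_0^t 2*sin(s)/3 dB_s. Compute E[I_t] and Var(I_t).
E[I_t] = 0; Var(I_t) = 2*t/9 - sin(2*t)/9

The Itô integral of a deterministic integrand f(s) has mean 0 because each increment f(s) * (B_{s+ds} - B_s) has mean 0. By the Itô isometry:
  Var( int_0^t f(s) dB_s ) = E[ (int_0^t f(s) dB_s)^2 ] = int_0^t f(s)^2 ds.
Here f(s) = 2*sin(s)/3, so f(s)^2 = 4*sin(s)^2/9. Integrate:
  int_0^t (4*sin(s)^2/9) ds = 2*t/9 - sin(2*t)/9.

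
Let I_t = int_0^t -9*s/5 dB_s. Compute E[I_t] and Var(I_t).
E[I_t] = 0; Var(I_t) = 27*t^3/25

The Itô integral of a deterministic integrand f(s) has mean 0 because each increment f(s) * (B_{s+ds} - B_s) has mean 0. By the Itô isometry:
  Var( int_0^t f(s) dB_s ) = E[ (int_0^t f(s) dB_s)^2 ] = int_0^t f(s)^2 ds.
Here f(s) = -9*s/5, so f(s)^2 = 81*s^2/25. Integrate:
  int_0^t (81*s^2/25) ds = 27*t^3/25.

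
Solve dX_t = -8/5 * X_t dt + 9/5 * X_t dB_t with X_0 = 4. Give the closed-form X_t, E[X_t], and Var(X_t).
X_t = 4 * exp((-161/50) t + (9/5) B_t); E[X_t] = 4*exp(-8*t/5); Var(X_t) = 16*exp(t/25) - 16*exp(-16*t/5)

For GBM dX = mu X dt + sigma X dB with X_0 = x_0, apply Itô to Y = log X: dY = (mu - sigma^2/2) dt + sigma dB, so Y_t = log(x_0) + (mu - sigma^2/2) t + sigma B_t and hence X_t = x_0 * exp((mu - sigma^2/2) t + sigma B_t).
With mu = -8/5, sigma = 9/5, x_0 = 4, this gives:
  X_t = 4 * exp((-161/50) * t + (9/5) * B_t).
Since sigma*B_t ~ Normal(0, sigma^2 t), E[exp(sigma*B_t)] = exp(sigma^2 t / 2); so E[X_t] = x_0 * exp((mu - sigma^2/2) t) * exp(sigma^2 t / 2) = x_0 * exp(mu t) = 4*exp(-8*t/5).
Var(X_t) = E[X_t^2] - (E[X_t])^2 = x_0^2 * exp(2 mu t) * (exp(sigma^2 t) - 1) = 16*exp(t/25) - 16*exp(-16*t/5).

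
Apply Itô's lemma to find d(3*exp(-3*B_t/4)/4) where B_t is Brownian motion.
d(3*exp(-3*B_t/4)/4) = (27*exp(-3*B_t/4)/128) dt + (-9*exp(-3*B_t/4)/16) dB_t

Itô's formula for f(B_t) gives d f(B_t) = f'(B_t) dB_t + (1/2) f''(B_t) dt. Compute derivatives of f(x) = 3*exp(-3*x/4)/4:
  f'(x)  = -9*exp(-3*x/4)/16
  f''(x) = 27*exp(-3*x/4)/64
Substitute x = B_t and multiply the f'' term by 1/2:
  drift     = (1/2) * (27*exp(-3*x/4)/64) evaluated at B_t = 27*exp(-3*B_t/4)/128
  diffusion = (-9*exp(-3*x/4)/16) evaluated at B_t = -9*exp(-3*B_t/4)/16
Therefore d(3*exp(-3*B_t/4)/4) = (27*exp(-3*B_t/4)/128) dt + (-9*exp(-3*B_t/4)/16) dB_t.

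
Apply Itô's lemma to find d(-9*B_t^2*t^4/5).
d(-9*B_t^2*t^4/5) = (9*t^3*(-4*B_t^2 - t)/5) dt + (-18*B_t*t^4/5) dB_t

Itô's formula for f(t, x): d f(t, B_t) = (f_t + (1/2) f_xx) dt + f_x dB_t. Compute partials of f(t, x) = -9*t^4*x^2/5:
  f_t(t,x)  = -36*t^3*x^2/5
  f_x(t,x)  = -18*t^4*x/5
  f_xx(t,x) = -18*t^4/5
Assemble drift = f_t + (1/2) f_xx = 9*t^3*(-t - 4*x^2)/5 and diffusion = f_x = -18*t^4*x/5. Substituting x = B_t:
  d(-9*B_t^2*t^4/5) = (9*t^3*(-4*B_t^2 - t)/5) dt + (-18*B_t*t^4/5) dB_t.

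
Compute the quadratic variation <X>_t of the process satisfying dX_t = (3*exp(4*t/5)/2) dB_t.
<X>_t = 45*exp(8*t/5)/32 - 45/32

For an Itô process dX_t = a(t) dt + b(t) dB_t, the quadratic variation is <X>_t = int_0^t b(s)^2 ds (the drift term does not contribute). Here b(s) = 3*exp(4*s/5)/2, so
  b(s)^2 = 9*exp(8*s/5)/4.
Integrating from 0 to t:
  <X>_t = int_0^t (9*exp(8*s/5)/4) ds = 45*exp(8*t/5)/32 - 45/32.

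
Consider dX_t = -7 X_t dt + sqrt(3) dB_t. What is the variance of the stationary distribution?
lim Var(X_t) = 3/14

The OU SDE dX = -theta X dt + sigma dB admits the integrating factor exp(theta t): d(exp(theta t) X_t) = sigma exp(theta t) dB_t. Integrating from 0 to t gives X_t = x_0 * exp(-theta t) + sigma * int_0^t exp(-theta (t-s)) dB_s for any initial x_0. The Itô integral has variance (by the Itô isometry) sigma^2 * int_0^t exp(-2 theta (t - s)) ds = sigma^2 * (1 - exp(-2 theta t)) / (2 theta), independent of x_0.
With theta = 7, sigma = sqrt(3):
  Var(X_t) = (sqrt(3))^2 * (1 - exp(-2*7 t)) / (2 * 7) = 3/14 - 3*exp(-14*t)/14.
As t -> infinity, exp(-2*7 t) -> 0, so the stationary variance is sigma^2 / (2 theta) = 3/14.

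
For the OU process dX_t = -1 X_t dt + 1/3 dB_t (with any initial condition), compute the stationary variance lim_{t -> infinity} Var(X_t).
lim Var(X_t) = 1/18

The OU SDE dX = -theta X dt + sigma dB admits the integrating factor exp(theta t): d(exp(theta t) X_t) = sigma exp(theta t) dB_t. Integrating from 0 to t gives X_t = x_0 * exp(-theta t) + sigma * int_0^t exp(-theta (t-s)) dB_s for any initial x_0. The Itô integral has variance (by the Itô isometry) sigma^2 * int_0^t exp(-2 theta (t - s)) ds = sigma^2 * (1 - exp(-2 theta t)) / (2 theta), independent of x_0.
With theta = 1, sigma = 1/3:
  Var(X_t) = (1/3)^2 * (1 - exp(-2*1 t)) / (2 * 1) = 1/18 - exp(-2*t)/18.
As t -> infinity, exp(-2*1 t) -> 0, so the stationary variance is sigma^2 / (2 theta) = 1/18.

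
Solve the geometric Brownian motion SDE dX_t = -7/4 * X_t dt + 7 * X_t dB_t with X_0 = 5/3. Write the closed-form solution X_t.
X_t = 5/3 * exp((-105/4) * t + (7) * B_t)

For GBM dX = mu X dt + sigma X dB with X_0 = x_0, apply Itô to Y = log X: dY = (mu - sigma^2/2) dt + sigma dB, so Y_t = log(x_0) + (mu - sigma^2/2) t + sigma B_t and hence X_t = x_0 * exp((mu - sigma^2/2) t + sigma B_t).
With mu = -7/4, sigma = 7, x_0 = 5/3, this gives:
  X_t = 5/3 * exp((-105/4) * t + (7) * B_t).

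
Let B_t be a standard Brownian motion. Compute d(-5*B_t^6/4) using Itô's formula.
d(-5*B_t^6/4) = (-75*B_t^4/4) dt + (-15*B_t^5/2) dB_t

Itô's formula for f(B_t) gives d f(B_t) = f'(B_t) dB_t + (1/2) f''(B_t) dt. Compute derivatives of f(x) = -5*x^6/4:
  f'(x)  = -15*x^5/2
  f''(x) = -75*x^4/2
Substitute x = B_t and multiply the f'' term by 1/2:
  drift     = (1/2) * (-75*x^4/2) evaluated at B_t = -75*B_t^4/4
  diffusion = (-15*x^5/2) evaluated at B_t = -15*B_t^5/2
Therefore d(-5*B_t^6/4) = (-75*B_t^4/4) dt + (-15*B_t^5/2) dB_t.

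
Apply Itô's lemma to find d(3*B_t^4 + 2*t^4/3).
d(3*B_t^4 + 2*t^4/3) = (18*B_t^2 + 8*t^3/3) dt + (12*B_t^3) dB_t

Itô's formula for f(t, x): d f(t, B_t) = (f_t + (1/2) f_xx) dt + f_x dB_t. Compute partials of f(t, x) = 2*t^4/3 + 3*x^4:
  f_t(t,x)  = 8*t^3/3
  f_x(t,x)  = 12*x^3
  f_xx(t,x) = 36*x^2
Assemble drift = f_t + (1/2) f_xx = 8*t^3/3 + 18*x^2 and diffusion = f_x = 12*x^3. Substituting x = B_t:
  d(3*B_t^4 + 2*t^4/3) = (18*B_t^2 + 8*t^3/3) dt + (12*B_t^3) dB_t.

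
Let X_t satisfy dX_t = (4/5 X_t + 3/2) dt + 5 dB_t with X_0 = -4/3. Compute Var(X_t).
Var(X_t) = 125*exp(8*t/5)/8 - 125/8

The variance V(t) = Var(X_t) satisfies V'(t) = 2 a V(t) + c^2 with V(0) = 0 (drift coefficient is linear in X, diffusion is constant). With a = 4/5, c = 5, the solution is
  V(t) = (c^2 / (2 a)) * (exp(2 a t) - 1)
       = (5^2 / (2*(4/5))) * (exp((8/5) t) - 1)
       = 125*exp(8*t/5)/8 - 125/8.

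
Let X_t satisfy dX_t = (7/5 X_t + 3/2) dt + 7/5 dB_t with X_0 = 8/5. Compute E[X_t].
E[X_t] = 187*exp(7*t/5)/70 - 15/14

Taking expectations and using E[dB_t] = 0, the mean m(t) = E[X_t] satisfies the ODE m'(t) = a m(t) + b with m(0) = x_0. With a = 7/5, b = 3/2, x_0 = 8/5, the solution is
  m(t) = x_0 * exp(a t) + (b/a) * (exp(a t) - 1)
       = (8/5) * exp((7/5) t) + ((3/2)/(7/5)) * (exp((7/5) t) - 1)
       = 187*exp(7*t/5)/70 - 15/14.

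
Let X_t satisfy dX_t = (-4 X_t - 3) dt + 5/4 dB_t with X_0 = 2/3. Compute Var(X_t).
Var(X_t) = 25/128 - 25*exp(-8*t)/128

The variance V(t) = Var(X_t) satisfies V'(t) = 2 a V(t) + c^2 with V(0) = 0 (drift coefficient is linear in X, diffusion is constant). With a = -4, c = 5/4, the solution is
  V(t) = (c^2 / (2 a)) * (exp(2 a t) - 1)
       = ((5/4)^2 / (2*(-4))) * (exp((-8) t) - 1)
       = 25/128 - 25*exp(-8*t)/128.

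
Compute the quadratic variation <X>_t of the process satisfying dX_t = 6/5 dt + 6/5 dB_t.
<X>_t = 36*t/25

For an Itô process dX_t = a(t) dt + b(t) dB_t, the quadratic variation is <X>_t = int_0^t b(s)^2 ds (the drift term does not contribute). Here b(s) = 6/5, so
  b(s)^2 = 36/25.
Integrating from 0 to t:
  <X>_t = int_0^t (36/25) ds = 36*t/25.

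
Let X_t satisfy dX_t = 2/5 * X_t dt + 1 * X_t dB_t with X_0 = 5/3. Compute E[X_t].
E[X_t] = 5*exp(2*t/5)/3

For GBM dX = mu X dt + sigma X dB with X_0 = x_0, apply Itô to Y = log X: dY = (mu - sigma^2/2) dt + sigma dB, so Y_t = log(x_0) + (mu - sigma^2/2) t + sigma B_t and hence X_t = x_0 * exp((mu - sigma^2/2) t + sigma B_t).
With mu = 2/5, sigma = 1, x_0 = 5/3, this gives:
  X_t = 5/3 * exp((-1/10) * t + (1) * B_t).
Since sigma*B_t ~ Normal(0, sigma^2 t), E[exp(sigma*B_t)] = exp(sigma^2 t / 2); so E[X_t] = x_0 * exp((mu - sigma^2/2) t) * exp(sigma^2 t / 2) = x_0 * exp(mu t) = 5*exp(2*t/5)/3.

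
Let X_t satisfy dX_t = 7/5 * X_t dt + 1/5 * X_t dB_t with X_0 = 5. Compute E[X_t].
E[X_t] = 5*exp(7*t/5)

For GBM dX = mu X dt + sigma X dB with X_0 = x_0, apply Itô to Y = log X: dY = (mu - sigma^2/2) dt + sigma dB, so Y_t = log(x_0) + (mu - sigma^2/2) t + sigma B_t and hence X_t = x_0 * exp((mu - sigma^2/2) t + sigma B_t).
With mu = 7/5, sigma = 1/5, x_0 = 5, this gives:
  X_t = 5 * exp((69/50) * t + (1/5) * B_t).
Since sigma*B_t ~ Normal(0, sigma^2 t), E[exp(sigma*B_t)] = exp(sigma^2 t / 2); so E[X_t] = x_0 * exp((mu - sigma^2/2) t) * exp(sigma^2 t / 2) = x_0 * exp(mu t) = 5*exp(7*t/5).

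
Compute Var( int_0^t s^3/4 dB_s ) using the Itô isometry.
Var = t^7/112

The Itô integral of a deterministic integrand f(s) has mean 0 because each increment f(s) * (B_{s+ds} - B_s) has mean 0. By the Itô isometry:
  Var( int_0^t f(s) dB_s ) = E[ (int_0^t f(s) dB_s)^2 ] = int_0^t f(s)^2 ds.
Here f(s) = s^3/4, so f(s)^2 = s^6/16. Integrate:
  int_0^t (s^6/16) ds = t^7/112.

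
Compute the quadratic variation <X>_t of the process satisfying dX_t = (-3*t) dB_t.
<X>_t = 3*t^3

For an Itô process dX_t = a(t) dt + b(t) dB_t, the quadratic variation is <X>_t = int_0^t b(s)^2 ds (the drift term does not contribute). Here b(s) = -3*s, so
  b(s)^2 = 9*s^2.
Integrating from 0 to t:
  <X>_t = int_0^t (9*s^2) ds = 3*t^3.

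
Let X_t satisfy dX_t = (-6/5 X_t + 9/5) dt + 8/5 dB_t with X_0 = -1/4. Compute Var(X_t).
Var(X_t) = 16/15 - 16*exp(-12*t/5)/15

The variance V(t) = Var(X_t) satisfies V'(t) = 2 a V(t) + c^2 with V(0) = 0 (drift coefficient is linear in X, diffusion is constant). With a = -6/5, c = 8/5, the solution is
  V(t) = (c^2 / (2 a)) * (exp(2 a t) - 1)
       = ((8/5)^2 / (2*(-6/5))) * (exp((-12/5) t) - 1)
       = 16/15 - 16*exp(-12*t/5)/15.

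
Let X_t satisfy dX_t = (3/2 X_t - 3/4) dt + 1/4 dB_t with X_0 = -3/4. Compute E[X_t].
E[X_t] = 1/2 - 5*exp(3*t/2)/4

Taking expectations and using E[dB_t] = 0, the mean m(t) = E[X_t] satisfies the ODE m'(t) = a m(t) + b with m(0) = x_0. With a = 3/2, b = -3/4, x_0 = -3/4, the solution is
  m(t) = x_0 * exp(a t) + (b/a) * (exp(a t) - 1)
       = (-3/4) * exp((3/2) t) + ((-3/4)/(3/2)) * (exp((3/2) t) - 1)
       = 1/2 - 5*exp(3*t/2)/4.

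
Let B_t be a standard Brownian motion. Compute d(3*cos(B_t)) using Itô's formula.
d(3*cos(B_t)) = (-3*cos(B_t)/2) dt + (-3*sin(B_t)) dB_t

Itô's formula for f(B_t) gives d f(B_t) = f'(B_t) dB_t + (1/2) f''(B_t) dt. Compute derivatives of f(x) = 3*cos(x):
  f'(x)  = -3*sin(x)
  f''(x) = -3*cos(x)
Substitute x = B_t and multiply the f'' term by 1/2:
  drift     = (1/2) * (-3*cos(x)) evaluated at B_t = -3*cos(B_t)/2
  diffusion = (-3*sin(x)) evaluated at B_t = -3*sin(B_t)
Therefore d(3*cos(B_t)) = (-3*cos(B_t)/2) dt + (-3*sin(B_t)) dB_t.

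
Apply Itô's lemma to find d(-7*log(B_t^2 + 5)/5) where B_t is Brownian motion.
d(-7*log(B_t^2 + 5)/5) = (7*(B_t^2 - 5)/(5*(B_t^2 + 5)^2)) dt + (-14*B_t/(5*B_t^2 + 25)) dB_t

Itô's formula for f(B_t) gives d f(B_t) = f'(B_t) dB_t + (1/2) f''(B_t) dt. Compute derivatives of f(x) = -7*log(x^2 + 5)/5:
  f'(x)  = -14*x/(5*x^2 + 25)
  f''(x) = 14*(x^2 - 5)/(5*(x^2 + 5)^2)
Substitute x = B_t and multiply the f'' term by 1/2:
  drift     = (1/2) * (14*(x^2 - 5)/(5*(x^2 + 5)^2)) evaluated at B_t = 7*(B_t^2 - 5)/(5*(B_t^2 + 5)^2)
  diffusion = (-14*x/(5*x^2 + 25)) evaluated at B_t = -14*B_t/(5*B_t^2 + 25)
Therefore d(-7*log(B_t^2 + 5)/5) = (7*(B_t^2 - 5)/(5*(B_t^2 + 5)^2)) dt + (-14*B_t/(5*B_t^2 + 25)) dB_t.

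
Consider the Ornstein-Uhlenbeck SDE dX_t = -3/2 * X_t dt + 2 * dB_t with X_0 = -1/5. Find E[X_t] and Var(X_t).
E[X_t] = -exp(-3*t/2)/5; Var(X_t) = 4/3 - 4*exp(-3*t)/3

The OU SDE dX = -theta X dt + sigma dB admits the integrating factor exp(theta t): d(exp(theta t) X_t) = sigma exp(theta t) dB_t. Integrating from 0 to t:
  X_t = x_0 * exp(-theta t) + sigma * int_0^t exp(-theta (t-s)) dB_s.
The Itô integral has mean 0 and (by the Itô isometry) variance sigma^2 * int_0^t exp(-2 theta (t - s)) ds = sigma^2 * (1 - exp(-2 theta t)) / (2 theta).
With theta = 3/2, sigma = 2, x_0 = -1/5:
  E[X_t] = -1/5 * exp(-3/2 t) = -exp(-3*t/2)/5
  Var(X_t) = (2)^2 * (1 - exp(-2*3/2 t)) / (2 * 3/2) = 4/3 - 4*exp(-3*t)/3.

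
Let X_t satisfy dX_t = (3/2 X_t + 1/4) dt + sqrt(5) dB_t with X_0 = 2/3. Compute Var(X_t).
Var(X_t) = 5*exp(3*t)/3 - 5/3

The variance V(t) = Var(X_t) satisfies V'(t) = 2 a V(t) + c^2 with V(0) = 0 (drift coefficient is linear in X, diffusion is constant). With a = 3/2, c = sqrt(5), the solution is
  V(t) = (c^2 / (2 a)) * (exp(2 a t) - 1)
       = (sqrt(5)^2 / (2*(3/2))) * (exp(3 t) - 1)
       = 5*exp(3*t)/3 - 5/3.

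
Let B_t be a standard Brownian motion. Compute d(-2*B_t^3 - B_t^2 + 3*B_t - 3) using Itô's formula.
d(-2*B_t^3 - B_t^2 + 3*B_t - 3) = (-6*B_t - 1) dt + (-6*B_t^2 - 2*B_t + 3) dB_t

Itô's formula for f(B_t) gives d f(B_t) = f'(B_t) dB_t + (1/2) f''(B_t) dt. Compute derivatives of f(x) = -2*x^3 - x^2 + 3*x - 3:
  f'(x)  = -6*x^2 - 2*x + 3
  f''(x) = -12*x - 2
Substitute x = B_t and multiply the f'' term by 1/2:
  drift     = (1/2) * (-12*x - 2) evaluated at B_t = -6*B_t - 1
  diffusion = (-6*x^2 - 2*x + 3) evaluated at B_t = -6*B_t^2 - 2*B_t + 3
Therefore d(-2*B_t^3 - B_t^2 + 3*B_t - 3) = (-6*B_t - 1) dt + (-6*B_t^2 - 2*B_t + 3) dB_t.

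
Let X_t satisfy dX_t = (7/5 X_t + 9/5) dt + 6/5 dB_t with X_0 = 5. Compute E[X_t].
E[X_t] = 44*exp(7*t/5)/7 - 9/7

Taking expectations and using E[dB_t] = 0, the mean m(t) = E[X_t] satisfies the ODE m'(t) = a m(t) + b with m(0) = x_0. With a = 7/5, b = 9/5, x_0 = 5, the solution is
  m(t) = x_0 * exp(a t) + (b/a) * (exp(a t) - 1)
       = 5 * exp((7/5) t) + ((9/5)/(7/5)) * (exp((7/5) t) - 1)
       = 44*exp(7*t/5)/7 - 9/7.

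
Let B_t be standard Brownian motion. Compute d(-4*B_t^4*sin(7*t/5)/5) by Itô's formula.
d(-4*B_t^4*sin(7*t/5)/5) = (-4*B_t^2*(7*B_t^2*cos(7*t/5) + 30*sin(7*t/5))/25) dt + (-16*B_t^3*sin(7*t/5)/5) dB_t

Itô's formula for f(t, x): d f(t, B_t) = (f_t + (1/2) f_xx) dt + f_x dB_t. Compute partials of f(t, x) = -4*x^4*sin(7*t/5)/5:
  f_t(t,x)  = -28*x^4*cos(7*t/5)/25
  f_x(t,x)  = -16*x^3*sin(7*t/5)/5
  f_xx(t,x) = -48*x^2*sin(7*t/5)/5
Assemble drift = f_t + (1/2) f_xx = -4*x^2*(7*x^2*cos(7*t/5) + 30*sin(7*t/5))/25 and diffusion = f_x = -16*x^3*sin(7*t/5)/5. Substituting x = B_t:
  d(-4*B_t^4*sin(7*t/5)/5) = (-4*B_t^2*(7*B_t^2*cos(7*t/5) + 30*sin(7*t/5))/25) dt + (-16*B_t^3*sin(7*t/5)/5) dB_t.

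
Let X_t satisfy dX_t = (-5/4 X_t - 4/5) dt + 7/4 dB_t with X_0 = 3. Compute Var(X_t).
Var(X_t) = 49/40 - 49*exp(-5*t/2)/40

The variance V(t) = Var(X_t) satisfies V'(t) = 2 a V(t) + c^2 with V(0) = 0 (drift coefficient is linear in X, diffusion is constant). With a = -5/4, c = 7/4, the solution is
  V(t) = (c^2 / (2 a)) * (exp(2 a t) - 1)
       = ((7/4)^2 / (2*(-5/4))) * (exp((-5/2) t) - 1)
       = 49/40 - 49*exp(-5*t/2)/40.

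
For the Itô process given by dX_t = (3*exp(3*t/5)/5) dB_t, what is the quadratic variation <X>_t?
<X>_t = 3*exp(6*t/5)/10 - 3/10

For an Itô process dX_t = a(t) dt + b(t) dB_t, the quadratic variation is <X>_t = int_0^t b(s)^2 ds (the drift term does not contribute). Here b(s) = 3*exp(3*s/5)/5, so
  b(s)^2 = 9*exp(6*s/5)/25.
Integrating from 0 to t:
  <X>_t = int_0^t (9*exp(6*s/5)/25) ds = 3*exp(6*t/5)/10 - 3/10.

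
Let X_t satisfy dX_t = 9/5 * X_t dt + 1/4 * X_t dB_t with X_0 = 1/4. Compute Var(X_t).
Var(X_t) = (exp(t/16) - 1)*exp(18*t/5)/16

For GBM dX = mu X dt + sigma X dB with X_0 = x_0, apply Itô to Y = log X: dY = (mu - sigma^2/2) dt + sigma dB, so Y_t = log(x_0) + (mu - sigma^2/2) t + sigma B_t and hence X_t = x_0 * exp((mu - sigma^2/2) t + sigma B_t).
With mu = 9/5, sigma = 1/4, x_0 = 1/4, this gives:
  X_t = 1/4 * exp((283/160) * t + (1/4) * B_t).
Since sigma*B_t ~ Normal(0, sigma^2 t), E[exp(sigma*B_t)] = exp(sigma^2 t / 2); so E[X_t] = x_0 * exp((mu - sigma^2/2) t) * exp(sigma^2 t / 2) = x_0 * exp(mu t) = exp(9*t/5)/4.
Var(X_t) = E[X_t^2] - (E[X_t])^2 = x_0^2 * exp(2 mu t) * (exp(sigma^2 t) - 1) = (exp(t/16) - 1)*exp(18*t/5)/16.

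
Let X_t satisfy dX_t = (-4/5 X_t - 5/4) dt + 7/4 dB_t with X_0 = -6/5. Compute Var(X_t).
Var(X_t) = 245/128 - 245*exp(-8*t/5)/128

The variance V(t) = Var(X_t) satisfies V'(t) = 2 a V(t) + c^2 with V(0) = 0 (drift coefficient is linear in X, diffusion is constant). With a = -4/5, c = 7/4, the solution is
  V(t) = (c^2 / (2 a)) * (exp(2 a t) - 1)
       = ((7/4)^2 / (2*(-4/5))) * (exp((-8/5) t) - 1)
       = 245/128 - 245*exp(-8*t/5)/128.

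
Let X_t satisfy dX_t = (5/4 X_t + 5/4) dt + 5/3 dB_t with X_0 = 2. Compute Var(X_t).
Var(X_t) = 10*exp(5*t/2)/9 - 10/9

The variance V(t) = Var(X_t) satisfies V'(t) = 2 a V(t) + c^2 with V(0) = 0 (drift coefficient is linear in X, diffusion is constant). With a = 5/4, c = 5/3, the solution is
  V(t) = (c^2 / (2 a)) * (exp(2 a t) - 1)
       = ((5/3)^2 / (2*(5/4))) * (exp((5/2) t) - 1)
       = 10*exp(5*t/2)/9 - 10/9.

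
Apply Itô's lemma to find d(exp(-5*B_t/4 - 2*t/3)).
d(exp(-5*B_t/4 - 2*t/3)) = (11*exp(-5*B_t/4 - 2*t/3)/96) dt + (-5*exp(-5*B_t/4 - 2*t/3)/4) dB_t

Itô's formula for f(t, x): d f(t, B_t) = (f_t + (1/2) f_xx) dt + f_x dB_t. Compute partials of f(t, x) = exp(-2*t/3 - 5*x/4):
  f_t(t,x)  = -2*exp(-2*t/3 - 5*x/4)/3
  f_x(t,x)  = -5*exp(-2*t/3 - 5*x/4)/4
  f_xx(t,x) = 25*exp(-2*t/3 - 5*x/4)/16
Assemble drift = f_t + (1/2) f_xx = 11*exp(-2*t/3 - 5*x/4)/96 and diffusion = f_x = -5*exp(-2*t/3 - 5*x/4)/4. Substituting x = B_t:
  d(exp(-5*B_t/4 - 2*t/3)) = (11*exp(-5*B_t/4 - 2*t/3)/96) dt + (-5*exp(-5*B_t/4 - 2*t/3)/4) dB_t.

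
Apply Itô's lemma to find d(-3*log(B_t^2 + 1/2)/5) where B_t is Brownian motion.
d(-3*log(B_t^2 + 1/2)/5) = (6*(2*B_t^2 - 1)/(5*(2*B_t^2 + 1)^2)) dt + (-12*B_t/(10*B_t^2 + 5)) dB_t

Itô's formula for f(B_t) gives d f(B_t) = f'(B_t) dB_t + (1/2) f''(B_t) dt. Compute derivatives of f(x) = -3*log(x^2 + 1/2)/5:
  f'(x)  = -12*x/(10*x^2 + 5)
  f''(x) = 12*(2*x^2 - 1)/(5*(2*x^2 + 1)^2)
Substitute x = B_t and multiply the f'' term by 1/2:
  drift     = (1/2) * (12*(2*x^2 - 1)/(5*(2*x^2 + 1)^2)) evaluated at B_t = 6*(2*B_t^2 - 1)/(5*(2*B_t^2 + 1)^2)
  diffusion = (-12*x/(10*x^2 + 5)) evaluated at B_t = -12*B_t/(10*B_t^2 + 5)
Therefore d(-3*log(B_t^2 + 1/2)/5) = (6*(2*B_t^2 - 1)/(5*(2*B_t^2 + 1)^2)) dt + (-12*B_t/(10*B_t^2 + 5)) dB_t.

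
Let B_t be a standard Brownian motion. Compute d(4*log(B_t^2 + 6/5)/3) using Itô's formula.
d(4*log(B_t^2 + 6/5)/3) = (20*(6 - 5*B_t^2)/(3*(5*B_t^2 + 6)^2)) dt + (40*B_t/(3*(5*B_t^2 + 6))) dB_t

Itô's formula for f(B_t) gives d f(B_t) = f'(B_t) dB_t + (1/2) f''(B_t) dt. Compute derivatives of f(x) = 4*log(x^2 + 6/5)/3:
  f'(x)  = 40*x/(3*(5*x^2 + 6))
  f''(x) = 40*(6 - 5*x^2)/(3*(5*x^2 + 6)^2)
Substitute x = B_t and multiply the f'' term by 1/2:
  drift     = (1/2) * (40*(6 - 5*x^2)/(3*(5*x^2 + 6)^2)) evaluated at B_t = 20*(6 - 5*B_t^2)/(3*(5*B_t^2 + 6)^2)
  diffusion = (40*x/(3*(5*x^2 + 6))) evaluated at B_t = 40*B_t/(3*(5*B_t^2 + 6))
Therefore d(4*log(B_t^2 + 6/5)/3) = (20*(6 - 5*B_t^2)/(3*(5*B_t^2 + 6)^2)) dt + (40*B_t/(3*(5*B_t^2 + 6))) dB_t.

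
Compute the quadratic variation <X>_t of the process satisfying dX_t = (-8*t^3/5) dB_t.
<X>_t = 64*t^7/175

For an Itô process dX_t = a(t) dt + b(t) dB_t, the quadratic variation is <X>_t = int_0^t b(s)^2 ds (the drift term does not contribute). Here b(s) = -8*s^3/5, so
  b(s)^2 = 64*s^6/25.
Integrating from 0 to t:
  <X>_t = int_0^t (64*s^6/25) ds = 64*t^7/175.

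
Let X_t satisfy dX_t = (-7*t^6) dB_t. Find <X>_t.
<X>_t = 49*t^13/13

For an Itô process dX_t = a(t) dt + b(t) dB_t, the quadratic variation is <X>_t = int_0^t b(s)^2 ds (the drift term does not contribute). Here b(s) = -7*s^6, so
  b(s)^2 = 49*s^12.
Integrating from 0 to t:
  <X>_t = int_0^t (49*s^12) ds = 49*t^13/13.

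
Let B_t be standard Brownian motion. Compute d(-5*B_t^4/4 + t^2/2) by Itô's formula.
d(-5*B_t^4/4 + t^2/2) = (-15*B_t^2/2 + t) dt + (-5*B_t^3) dB_t

Itô's formula for f(t, x): d f(t, B_t) = (f_t + (1/2) f_xx) dt + f_x dB_t. Compute partials of f(t, x) = t^2/2 - 5*x^4/4:
  f_t(t,x)  = t
  f_x(t,x)  = -5*x^3
  f_xx(t,x) = -15*x^2
Assemble drift = f_t + (1/2) f_xx = t - 15*x^2/2 and diffusion = f_x = -5*x^3. Substituting x = B_t:
  d(-5*B_t^4/4 + t^2/2) = (-15*B_t^2/2 + t) dt + (-5*B_t^3) dB_t.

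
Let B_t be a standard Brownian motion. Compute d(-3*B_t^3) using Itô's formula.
d(-3*B_t^3) = (-9*B_t) dt + (-9*B_t^2) dB_t

Itô's formula for f(B_t) gives d f(B_t) = f'(B_t) dB_t + (1/2) f''(B_t) dt. Compute derivatives of f(x) = -3*x^3:
  f'(x)  = -9*x^2
  f''(x) = -18*x
Substitute x = B_t and multiply the f'' term by 1/2:
  drift     = (1/2) * (-18*x) evaluated at B_t = -9*B_t
  diffusion = (-9*x^2) evaluated at B_t = -9*B_t^2
Therefore d(-3*B_t^3) = (-9*B_t) dt + (-9*B_t^2) dB_t.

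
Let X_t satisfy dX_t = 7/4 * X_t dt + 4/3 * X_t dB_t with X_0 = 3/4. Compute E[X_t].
E[X_t] = 3*exp(7*t/4)/4

For GBM dX = mu X dt + sigma X dB with X_0 = x_0, apply Itô to Y = log X: dY = (mu - sigma^2/2) dt + sigma dB, so Y_t = log(x_0) + (mu - sigma^2/2) t + sigma B_t and hence X_t = x_0 * exp((mu - sigma^2/2) t + sigma B_t).
With mu = 7/4, sigma = 4/3, x_0 = 3/4, this gives:
  X_t = 3/4 * exp((31/36) * t + (4/3) * B_t).
Since sigma*B_t ~ Normal(0, sigma^2 t), E[exp(sigma*B_t)] = exp(sigma^2 t / 2); so E[X_t] = x_0 * exp((mu - sigma^2/2) t) * exp(sigma^2 t / 2) = x_0 * exp(mu t) = 3*exp(7*t/4)/4.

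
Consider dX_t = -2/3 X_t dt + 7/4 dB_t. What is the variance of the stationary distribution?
lim Var(X_t) = 147/64

The OU SDE dX = -theta X dt + sigma dB admits the integrating factor exp(theta t): d(exp(theta t) X_t) = sigma exp(theta t) dB_t. Integrating from 0 to t gives X_t = x_0 * exp(-theta t) + sigma * int_0^t exp(-theta (t-s)) dB_s for any initial x_0. The Itô integral has variance (by the Itô isometry) sigma^2 * int_0^t exp(-2 theta (t - s)) ds = sigma^2 * (1 - exp(-2 theta t)) / (2 theta), independent of x_0.
With theta = 2/3, sigma = 7/4:
  Var(X_t) = (7/4)^2 * (1 - exp(-2*2/3 t)) / (2 * 2/3) = 147/64 - 147*exp(-4*t/3)/64.
As t -> infinity, exp(-2*2/3 t) -> 0, so the stationary variance is sigma^2 / (2 theta) = 147/64.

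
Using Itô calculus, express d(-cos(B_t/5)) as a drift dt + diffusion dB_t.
d(-cos(B_t/5)) = (cos(B_t/5)/50) dt + (sin(B_t/5)/5) dB_t

Itô's formula for f(B_t) gives d f(B_t) = f'(B_t) dB_t + (1/2) f''(B_t) dt. Compute derivatives of f(x) = -cos(x/5):
  f'(x)  = sin(x/5)/5
  f''(x) = cos(x/5)/25
Substitute x = B_t and multiply the f'' term by 1/2:
  drift     = (1/2) * (cos(x/5)/25) evaluated at B_t = cos(B_t/5)/50
  diffusion = (sin(x/5)/5) evaluated at B_t = sin(B_t/5)/5
Therefore d(-cos(B_t/5)) = (cos(B_t/5)/50) dt + (sin(B_t/5)/5) dB_t.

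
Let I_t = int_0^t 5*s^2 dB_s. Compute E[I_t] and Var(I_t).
E[I_t] = 0; Var(I_t) = 5*t^5

The Itô integral of a deterministic integrand f(s) has mean 0 because each increment f(s) * (B_{s+ds} - B_s) has mean 0. By the Itô isometry:
  Var( int_0^t f(s) dB_s ) = E[ (int_0^t f(s) dB_s)^2 ] = int_0^t f(s)^2 ds.
Here f(s) = 5*s^2, so f(s)^2 = 25*s^4. Integrate:
  int_0^t (25*s^4) ds = 5*t^5.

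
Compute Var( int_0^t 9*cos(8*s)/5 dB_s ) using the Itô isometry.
Var = 81*t/50 + 81*sin(8*t)*cos(8*t)/400

The Itô integral of a deterministic integrand f(s) has mean 0 because each increment f(s) * (B_{s+ds} - B_s) has mean 0. By the Itô isometry:
  Var( int_0^t f(s) dB_s ) = E[ (int_0^t f(s) dB_s)^2 ] = int_0^t f(s)^2 ds.
Here f(s) = 9*cos(8*s)/5, so f(s)^2 = 81*cos(8*s)^2/25. Integrate:
  int_0^t (81*cos(8*s)^2/25) ds = 81*t/50 + 81*sin(8*t)*cos(8*t)/400.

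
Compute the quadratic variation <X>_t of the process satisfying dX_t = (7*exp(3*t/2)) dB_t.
<X>_t = 49*exp(3*t)/3 - 49/3

For an Itô process dX_t = a(t) dt + b(t) dB_t, the quadratic variation is <X>_t = int_0^t b(s)^2 ds (the drift term does not contribute). Here b(s) = 7*exp(3*s/2), so
  b(s)^2 = 49*exp(3*s).
Integrating from 0 to t:
  <X>_t = int_0^t (49*exp(3*s)) ds = 49*exp(3*t)/3 - 49/3.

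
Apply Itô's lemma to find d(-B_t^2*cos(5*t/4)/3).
d(-B_t^2*cos(5*t/4)/3) = (5*B_t^2*sin(5*t/4)/12 - cos(5*t/4)/3) dt + (-2*B_t*cos(5*t/4)/3) dB_t

Itô's formula for f(t, x): d f(t, B_t) = (f_t + (1/2) f_xx) dt + f_x dB_t. Compute partials of f(t, x) = -x^2*cos(5*t/4)/3:
  f_t(t,x)  = 5*x^2*sin(5*t/4)/12
  f_x(t,x)  = -2*x*cos(5*t/4)/3
  f_xx(t,x) = -2*cos(5*t/4)/3
Assemble drift = f_t + (1/2) f_xx = 5*x^2*sin(5*t/4)/12 - cos(5*t/4)/3 and diffusion = f_x = -2*x*cos(5*t/4)/3. Substituting x = B_t:
  d(-B_t^2*cos(5*t/4)/3) = (5*B_t^2*sin(5*t/4)/12 - cos(5*t/4)/3) dt + (-2*B_t*cos(5*t/4)/3) dB_t.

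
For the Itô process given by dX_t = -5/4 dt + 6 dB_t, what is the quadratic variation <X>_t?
<X>_t = 36*t

For an Itô process dX_t = a(t) dt + b(t) dB_t, the quadratic variation is <X>_t = int_0^t b(s)^2 ds (the drift term does not contribute). Here b(s) = 6, so
  b(s)^2 = 36.
Integrating from 0 to t:
  <X>_t = int_0^t (36) ds = 36*t.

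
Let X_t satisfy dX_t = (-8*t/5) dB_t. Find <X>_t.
<X>_t = 64*t^3/75

For an Itô process dX_t = a(t) dt + b(t) dB_t, the quadratic variation is <X>_t = int_0^t b(s)^2 ds (the drift term does not contribute). Here b(s) = -8*s/5, so
  b(s)^2 = 64*s^2/25.
Integrating from 0 to t:
  <X>_t = int_0^t (64*s^2/25) ds = 64*t^3/75.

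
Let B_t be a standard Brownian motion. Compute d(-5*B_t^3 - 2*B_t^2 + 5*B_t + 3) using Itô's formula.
d(-5*B_t^3 - 2*B_t^2 + 5*B_t + 3) = (-15*B_t - 2) dt + (-15*B_t^2 - 4*B_t + 5) dB_t

Itô's formula for f(B_t) gives d f(B_t) = f'(B_t) dB_t + (1/2) f''(B_t) dt. Compute derivatives of f(x) = -5*x^3 - 2*x^2 + 5*x + 3:
  f'(x)  = -15*x^2 - 4*x + 5
  f''(x) = -30*x - 4
Substitute x = B_t and multiply the f'' term by 1/2:
  drift     = (1/2) * (-30*x - 4) evaluated at B_t = -15*B_t - 2
  diffusion = (-15*x^2 - 4*x + 5) evaluated at B_t = -15*B_t^2 - 4*B_t + 5
Therefore d(-5*B_t^3 - 2*B_t^2 + 5*B_t + 3) = (-15*B_t - 2) dt + (-15*B_t^2 - 4*B_t + 5) dB_t.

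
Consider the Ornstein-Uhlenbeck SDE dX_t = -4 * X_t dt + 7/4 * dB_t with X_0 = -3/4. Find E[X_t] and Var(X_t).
E[X_t] = -3*exp(-4*t)/4; Var(X_t) = 49/128 - 49*exp(-8*t)/128

The OU SDE dX = -theta X dt + sigma dB admits the integrating factor exp(theta t): d(exp(theta t) X_t) = sigma exp(theta t) dB_t. Integrating from 0 to t:
  X_t = x_0 * exp(-theta t) + sigma * int_0^t exp(-theta (t-s)) dB_s.
The Itô integral has mean 0 and (by the Itô isometry) variance sigma^2 * int_0^t exp(-2 theta (t - s)) ds = sigma^2 * (1 - exp(-2 theta t)) / (2 theta).
With theta = 4, sigma = 7/4, x_0 = -3/4:
  E[X_t] = -3/4 * exp(-4 t) = -3*exp(-4*t)/4
  Var(X_t) = (7/4)^2 * (1 - exp(-2*4 t)) / (2 * 4) = 49/128 - 49*exp(-8*t)/128.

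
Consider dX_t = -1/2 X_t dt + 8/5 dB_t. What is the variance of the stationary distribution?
lim Var(X_t) = 64/25

The OU SDE dX = -theta X dt + sigma dB admits the integrating factor exp(theta t): d(exp(theta t) X_t) = sigma exp(theta t) dB_t. Integrating from 0 to t gives X_t = x_0 * exp(-theta t) + sigma * int_0^t exp(-theta (t-s)) dB_s for any initial x_0. The Itô integral has variance (by the Itô isometry) sigma^2 * int_0^t exp(-2 theta (t - s)) ds = sigma^2 * (1 - exp(-2 theta t)) / (2 theta), independent of x_0.
With theta = 1/2, sigma = 8/5:
  Var(X_t) = (8/5)^2 * (1 - exp(-2*1/2 t)) / (2 * 1/2) = 64/25 - 64*exp(-t)/25.
As t -> infinity, exp(-2*1/2 t) -> 0, so the stationary variance is sigma^2 / (2 theta) = 64/25.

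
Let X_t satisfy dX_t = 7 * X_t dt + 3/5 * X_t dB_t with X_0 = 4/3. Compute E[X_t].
E[X_t] = 4*exp(7*t)/3

For GBM dX = mu X dt + sigma X dB with X_0 = x_0, apply Itô to Y = log X: dY = (mu - sigma^2/2) dt + sigma dB, so Y_t = log(x_0) + (mu - sigma^2/2) t + sigma B_t and hence X_t = x_0 * exp((mu - sigma^2/2) t + sigma B_t).
With mu = 7, sigma = 3/5, x_0 = 4/3, this gives:
  X_t = 4/3 * exp((341/50) * t + (3/5) * B_t).
Since sigma*B_t ~ Normal(0, sigma^2 t), E[exp(sigma*B_t)] = exp(sigma^2 t / 2); so E[X_t] = x_0 * exp((mu - sigma^2/2) t) * exp(sigma^2 t / 2) = x_0 * exp(mu t) = 4*exp(7*t)/3.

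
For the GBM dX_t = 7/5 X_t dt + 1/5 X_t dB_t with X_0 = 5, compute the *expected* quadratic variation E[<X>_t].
E[<X>_t] = 25*exp(71*t/25)/71 - 25/71

<X>_t = int_0^t ((1/5) * X_s)^2 ds. Taking expectation inside the integral: E[<X>_t] = (1/5)^2 * int_0^t E[X_s^2] ds. For GBM, E[X_s^2] = x_0^2 * exp((2 mu + sigma^2) s). Integrating:
  E[<X>_t] = (1/5)^2 * 5^2 * (exp((2*(7/5) + (1/5)^2) t) - 1) / (2*(7/5) + (1/5)^2)
           = (1/5)^2 * 5^2 * (exp((71/25) t) - 1) / (71/25) = 25*exp(71*t/25)/71 - 25/71.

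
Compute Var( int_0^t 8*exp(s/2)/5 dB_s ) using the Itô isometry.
Var = 64*exp(t)/25 - 64/25

The Itô integral of a deterministic integrand f(s) has mean 0 because each increment f(s) * (B_{s+ds} - B_s) has mean 0. By the Itô isometry:
  Var( int_0^t f(s) dB_s ) = E[ (int_0^t f(s) dB_s)^2 ] = int_0^t f(s)^2 ds.
Here f(s) = 8*exp(s/2)/5, so f(s)^2 = 64*exp(s)/25. Integrate:
  int_0^t (64*exp(s)/25) ds = 64*exp(t)/25 - 64/25.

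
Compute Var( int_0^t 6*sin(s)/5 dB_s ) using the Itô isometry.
Var = 18*t/25 - 9*sin(2*t)/25

The Itô integral of a deterministic integrand f(s) has mean 0 because each increment f(s) * (B_{s+ds} - B_s) has mean 0. By the Itô isometry:
  Var( int_0^t f(s) dB_s ) = E[ (int_0^t f(s) dB_s)^2 ] = int_0^t f(s)^2 ds.
Here f(s) = 6*sin(s)/5, so f(s)^2 = 36*sin(s)^2/25. Integrate:
  int_0^t (36*sin(s)^2/25) ds = 18*t/25 - 9*sin(2*t)/25.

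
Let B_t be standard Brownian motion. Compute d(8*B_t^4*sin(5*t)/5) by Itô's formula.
d(8*B_t^4*sin(5*t)/5) = (8*B_t^2*(B_t^2*cos(5*t) + 6*sin(5*t)/5)) dt + (32*B_t^3*sin(5*t)/5) dB_t

Itô's formula for f(t, x): d f(t, B_t) = (f_t + (1/2) f_xx) dt + f_x dB_t. Compute partials of f(t, x) = 8*x^4*sin(5*t)/5:
  f_t(t,x)  = 8*x^4*cos(5*t)
  f_x(t,x)  = 32*x^3*sin(5*t)/5
  f_xx(t,x) = 96*x^2*sin(5*t)/5
Assemble drift = f_t + (1/2) f_xx = 8*x^2*(x^2*cos(5*t) + 6*sin(5*t)/5) and diffusion = f_x = 32*x^3*sin(5*t)/5. Substituting x = B_t:
  d(8*B_t^4*sin(5*t)/5) = (8*B_t^2*(B_t^2*cos(5*t) + 6*sin(5*t)/5)) dt + (32*B_t^3*sin(5*t)/5) dB_t.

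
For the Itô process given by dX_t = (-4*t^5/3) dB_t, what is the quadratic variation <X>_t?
<X>_t = 16*t^11/99

For an Itô process dX_t = a(t) dt + b(t) dB_t, the quadratic variation is <X>_t = int_0^t b(s)^2 ds (the drift term does not contribute). Here b(s) = -4*s^5/3, so
  b(s)^2 = 16*s^10/9.
Integrating from 0 to t:
  <X>_t = int_0^t (16*s^10/9) ds = 16*t^11/99.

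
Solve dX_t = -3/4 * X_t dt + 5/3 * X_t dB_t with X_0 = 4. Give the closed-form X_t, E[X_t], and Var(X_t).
X_t = 4 * exp((-77/36) t + (5/3) B_t); E[X_t] = 4*exp(-3*t/4); Var(X_t) = (16*exp(25*t/9) - 16)*exp(-3*t/2)

For GBM dX = mu X dt + sigma X dB with X_0 = x_0, apply Itô to Y = log X: dY = (mu - sigma^2/2) dt + sigma dB, so Y_t = log(x_0) + (mu - sigma^2/2) t + sigma B_t and hence X_t = x_0 * exp((mu - sigma^2/2) t + sigma B_t).
With mu = -3/4, sigma = 5/3, x_0 = 4, this gives:
  X_t = 4 * exp((-77/36) * t + (5/3) * B_t).
Since sigma*B_t ~ Normal(0, sigma^2 t), E[exp(sigma*B_t)] = exp(sigma^2 t / 2); so E[X_t] = x_0 * exp((mu - sigma^2/2) t) * exp(sigma^2 t / 2) = x_0 * exp(mu t) = 4*exp(-3*t/4).
Var(X_t) = E[X_t^2] - (E[X_t])^2 = x_0^2 * exp(2 mu t) * (exp(sigma^2 t) - 1) = (16*exp(25*t/9) - 16)*exp(-3*t/2).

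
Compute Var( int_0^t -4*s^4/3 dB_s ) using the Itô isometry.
Var = 16*t^9/81

The Itô integral of a deterministic integrand f(s) has mean 0 because each increment f(s) * (B_{s+ds} - B_s) has mean 0. By the Itô isometry:
  Var( int_0^t f(s) dB_s ) = E[ (int_0^t f(s) dB_s)^2 ] = int_0^t f(s)^2 ds.
Here f(s) = -4*s^4/3, so f(s)^2 = 16*s^8/9. Integrate:
  int_0^t (16*s^8/9) ds = 16*t^9/81.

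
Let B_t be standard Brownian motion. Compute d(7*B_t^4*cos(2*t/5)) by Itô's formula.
d(7*B_t^4*cos(2*t/5)) = (14*B_t^2*(-B_t^2*sin(2*t/5) + 15*cos(2*t/5))/5) dt + (28*B_t^3*cos(2*t/5)) dB_t

Itô's formula for f(t, x): d f(t, B_t) = (f_t + (1/2) f_xx) dt + f_x dB_t. Compute partials of f(t, x) = 7*x^4*cos(2*t/5):
  f_t(t,x)  = -14*x^4*sin(2*t/5)/5
  f_x(t,x)  = 28*x^3*cos(2*t/5)
  f_xx(t,x) = 84*x^2*cos(2*t/5)
Assemble drift = f_t + (1/2) f_xx = 14*x^2*(-x^2*sin(2*t/5) + 15*cos(2*t/5))/5 and diffusion = f_x = 28*x^3*cos(2*t/5). Substituting x = B_t:
  d(7*B_t^4*cos(2*t/5)) = (14*B_t^2*(-B_t^2*sin(2*t/5) + 15*cos(2*t/5))/5) dt + (28*B_t^3*cos(2*t/5)) dB_t.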